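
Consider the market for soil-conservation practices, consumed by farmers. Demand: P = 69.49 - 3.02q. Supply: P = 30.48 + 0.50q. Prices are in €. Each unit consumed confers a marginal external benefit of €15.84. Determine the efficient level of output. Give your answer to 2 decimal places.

Social marginal benefit = demand + MEB = 85.33 - 3.02q.
Set SMB = MC: 85.33 - 3.02q = 30.48 + 0.50q → q* = 15.5824.

q* = 15.58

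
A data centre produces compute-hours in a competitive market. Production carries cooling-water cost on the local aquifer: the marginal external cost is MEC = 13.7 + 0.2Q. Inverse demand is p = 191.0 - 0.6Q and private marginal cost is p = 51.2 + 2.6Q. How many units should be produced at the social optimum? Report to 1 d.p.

Q* = 37.1

Social marginal cost = private MC + MEC = 64.9 + 2.8Q.
Set SMC = demand: 64.9 + 2.8Q = 191.0 - 0.6Q → Q* = 37.0882.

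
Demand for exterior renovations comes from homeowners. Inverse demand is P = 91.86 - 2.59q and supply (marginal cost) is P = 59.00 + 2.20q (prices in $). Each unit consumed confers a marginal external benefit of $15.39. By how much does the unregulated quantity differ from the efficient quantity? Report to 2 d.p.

3.21 units

Market equilibrium (private): 59.00 + 2.20q = 91.86 - 2.59q → q_m = 6.8601.
Social marginal benefit = demand + MEB = 107.25 - 2.59q.
Set SMB = MC: 107.25 - 2.59q = 59.00 + 2.20q → q* = 10.0731.
Gap = |6.8601 − 10.0731| = 3.2130.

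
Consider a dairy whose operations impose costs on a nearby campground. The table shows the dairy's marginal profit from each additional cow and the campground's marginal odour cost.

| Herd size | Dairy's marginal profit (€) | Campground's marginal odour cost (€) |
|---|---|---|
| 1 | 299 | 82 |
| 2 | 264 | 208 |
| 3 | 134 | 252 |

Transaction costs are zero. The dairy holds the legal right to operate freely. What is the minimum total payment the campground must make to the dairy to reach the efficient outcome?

€134

Left alone the dairy would choose level 3 (marginal profit stays positive).
Efficient level: k* = 2 (marginal profit ≥ marginal odour cost through 2).
The campground must at least cover the dairy's forgone profit from cutting 3→2: 134 = 134.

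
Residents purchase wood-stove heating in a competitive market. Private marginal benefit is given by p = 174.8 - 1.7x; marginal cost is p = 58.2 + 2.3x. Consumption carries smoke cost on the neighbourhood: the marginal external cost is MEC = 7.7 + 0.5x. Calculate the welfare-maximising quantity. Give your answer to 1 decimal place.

Social marginal benefit = demand − MEC = 167.1 - 2.2x.
Set SMB = MC: 167.1 - 2.2x = 58.2 + 2.3x → x* = 24.2000.

x* = 24.2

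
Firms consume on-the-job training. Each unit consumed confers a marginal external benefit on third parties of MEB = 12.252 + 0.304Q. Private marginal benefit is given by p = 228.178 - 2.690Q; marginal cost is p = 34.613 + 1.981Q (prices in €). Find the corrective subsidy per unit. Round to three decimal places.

Social marginal benefit = demand + MEB = 240.430 - 2.386Q.
Set SMB = MC: 240.430 - 2.386Q = 34.613 + 1.981Q → Q* = 47.1301.
The Pigouvian subsidy equals MEB at Q*: 12.252 + 0.304×47.1301 = 26.5796.

subsidy = €26.580 per unit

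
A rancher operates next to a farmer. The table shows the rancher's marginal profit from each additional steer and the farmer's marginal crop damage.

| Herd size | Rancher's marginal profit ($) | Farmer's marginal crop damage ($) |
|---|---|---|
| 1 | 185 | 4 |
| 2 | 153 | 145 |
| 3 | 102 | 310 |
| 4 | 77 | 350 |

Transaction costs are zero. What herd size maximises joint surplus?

2

Bargaining reaches the level where marginal profit last exceeds marginal crop damage.
That holds through level 2 (153 ≥ 145) but not at 3 (102 < 310).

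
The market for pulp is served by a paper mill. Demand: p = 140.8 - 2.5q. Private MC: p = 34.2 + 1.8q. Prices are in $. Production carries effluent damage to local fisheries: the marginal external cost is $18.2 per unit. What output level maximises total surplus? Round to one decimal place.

Social marginal cost = private MC + MEC = 52.4 + 1.8q.
Set SMC = demand: 52.4 + 1.8q = 140.8 - 2.5q → q* = 20.5581.

q* = 20.6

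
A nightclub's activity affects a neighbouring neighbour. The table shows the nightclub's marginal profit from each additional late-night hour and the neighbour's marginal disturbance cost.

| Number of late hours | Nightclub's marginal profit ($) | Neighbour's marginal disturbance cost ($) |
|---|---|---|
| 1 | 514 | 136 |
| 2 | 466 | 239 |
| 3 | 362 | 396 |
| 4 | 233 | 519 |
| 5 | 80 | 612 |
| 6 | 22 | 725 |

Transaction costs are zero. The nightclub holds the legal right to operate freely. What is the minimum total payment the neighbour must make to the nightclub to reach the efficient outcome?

Left alone the nightclub would choose level 6 (marginal profit stays positive).
Efficient level: k* = 2 (marginal profit ≥ marginal disturbance cost through 2).
The neighbour must at least cover the nightclub's forgone profit from cutting 6→2: 362 + 233 + 80 + 22 = 697.

$697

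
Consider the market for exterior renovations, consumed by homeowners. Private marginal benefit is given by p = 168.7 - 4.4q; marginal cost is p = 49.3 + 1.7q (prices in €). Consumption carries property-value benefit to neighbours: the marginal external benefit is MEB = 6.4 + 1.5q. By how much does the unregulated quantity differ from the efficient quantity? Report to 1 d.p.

7.8 units

Market equilibrium (private): 49.3 + 1.7q = 168.7 - 4.4q → q_m = 19.5738.
Social marginal benefit = demand + MEB = 175.1 - 2.9q.
Set SMB = MC: 175.1 - 2.9q = 49.3 + 1.7q → q* = 27.3478.
Gap = |19.5738 − 27.3478| = 7.7740.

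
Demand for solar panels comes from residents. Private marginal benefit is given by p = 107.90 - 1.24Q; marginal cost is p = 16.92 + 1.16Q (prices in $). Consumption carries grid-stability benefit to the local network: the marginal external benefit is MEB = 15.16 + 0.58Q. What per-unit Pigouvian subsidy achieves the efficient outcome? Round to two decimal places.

Social marginal benefit = demand + MEB = 123.06 - 0.66Q.
Set SMB = MC: 123.06 - 0.66Q = 16.92 + 1.16Q → Q* = 58.3187.
The Pigouvian subsidy equals MEB at Q*: 15.16 + 0.58×58.3187 = 48.9848.

subsidy = $48.98 per unit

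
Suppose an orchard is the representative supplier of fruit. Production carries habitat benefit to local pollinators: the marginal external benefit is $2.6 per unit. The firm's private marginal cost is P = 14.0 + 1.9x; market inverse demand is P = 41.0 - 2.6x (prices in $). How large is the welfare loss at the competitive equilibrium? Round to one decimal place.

Market equilibrium (private): 14.0 + 1.9x = 41.0 - 2.6x → x_m = 6.0000.
Social marginal cost = private MC − MEB = 11.4 + 1.9x.
Set SMC = demand: 11.4 + 1.9x = 41.0 - 2.6x → x* = 6.5778.
Height of the DWL triangle at x_m is demand(x_m) − SMC(x_m) = MEB(x_m) = 2.6000.
DWL = ½ × 0.5778 × 2.6000 = 0.7511.

DWL = $0.8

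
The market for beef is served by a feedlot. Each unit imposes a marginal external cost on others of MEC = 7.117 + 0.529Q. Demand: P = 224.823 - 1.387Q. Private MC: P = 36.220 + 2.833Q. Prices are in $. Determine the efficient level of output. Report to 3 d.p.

Social marginal cost = private MC + MEC = 43.337 + 3.362Q.
Set SMC = demand: 43.337 + 3.362Q = 224.823 - 1.387Q → Q* = 38.2156.

Q* = 38.216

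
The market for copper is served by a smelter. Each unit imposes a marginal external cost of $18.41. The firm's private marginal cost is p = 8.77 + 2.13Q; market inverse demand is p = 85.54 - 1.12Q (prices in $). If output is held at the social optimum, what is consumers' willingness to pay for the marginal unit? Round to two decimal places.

P = $65.43

Social marginal cost = private MC + MEC = 27.18 + 2.13Q.
Set SMC = demand: 27.18 + 2.13Q = 85.54 - 1.12Q → Q* = 17.9569.
Consumer price on the demand curve at Q*: 85.54 − 1.12×17.9569 = 65.4283.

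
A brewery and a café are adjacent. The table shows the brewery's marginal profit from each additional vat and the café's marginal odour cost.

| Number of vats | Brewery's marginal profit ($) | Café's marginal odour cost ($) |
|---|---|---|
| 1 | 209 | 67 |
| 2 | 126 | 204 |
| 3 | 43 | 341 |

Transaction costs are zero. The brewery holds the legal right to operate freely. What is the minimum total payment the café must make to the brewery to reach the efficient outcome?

$169

Left alone the brewery would choose level 3 (marginal profit stays positive).
Efficient level: k* = 1 (marginal profit ≥ marginal odour cost through 1).
The café must at least cover the brewery's forgone profit from cutting 3→1: 126 + 43 = 169.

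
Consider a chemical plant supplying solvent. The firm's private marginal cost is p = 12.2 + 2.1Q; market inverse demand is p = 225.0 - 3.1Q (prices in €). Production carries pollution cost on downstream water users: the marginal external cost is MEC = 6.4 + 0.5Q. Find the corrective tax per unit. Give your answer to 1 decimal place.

Social marginal cost = private MC + MEC = 18.6 + 2.6Q.
Set SMC = demand: 18.6 + 2.6Q = 225.0 - 3.1Q → Q* = 36.2105.
The Pigouvian tax equals MEC at Q*: 6.4 + 0.5×36.2105 = 24.5053.

tax = €24.5 per unit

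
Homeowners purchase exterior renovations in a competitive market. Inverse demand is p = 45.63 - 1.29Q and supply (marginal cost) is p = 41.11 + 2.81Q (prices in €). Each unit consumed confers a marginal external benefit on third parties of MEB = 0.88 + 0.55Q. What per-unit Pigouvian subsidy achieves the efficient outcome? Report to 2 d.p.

subsidy = €1.72 per unit

Social marginal benefit = demand + MEB = 46.51 - 0.74Q.
Set SMB = MC: 46.51 - 0.74Q = 41.11 + 2.81Q → Q* = 1.5211.
The Pigouvian subsidy equals MEB at Q*: 0.88 + 0.55×1.5211 = 1.7166.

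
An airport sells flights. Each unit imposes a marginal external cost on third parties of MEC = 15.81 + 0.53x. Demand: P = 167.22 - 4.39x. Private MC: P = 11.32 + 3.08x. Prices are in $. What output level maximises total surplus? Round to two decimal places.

x* = 17.51

Social marginal cost = private MC + MEC = 27.13 + 3.61x.
Set SMC = demand: 27.13 + 3.61x = 167.22 - 4.39x → x* = 17.5113.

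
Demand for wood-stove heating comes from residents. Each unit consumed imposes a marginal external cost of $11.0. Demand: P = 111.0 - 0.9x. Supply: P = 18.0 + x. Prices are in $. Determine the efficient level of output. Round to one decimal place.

x* = 43.2

Social marginal benefit = demand − MEC = 100.0 - 0.9x.
Set SMB = MC: 100.0 - 0.9x = 18.0 + x → x* = 43.1579.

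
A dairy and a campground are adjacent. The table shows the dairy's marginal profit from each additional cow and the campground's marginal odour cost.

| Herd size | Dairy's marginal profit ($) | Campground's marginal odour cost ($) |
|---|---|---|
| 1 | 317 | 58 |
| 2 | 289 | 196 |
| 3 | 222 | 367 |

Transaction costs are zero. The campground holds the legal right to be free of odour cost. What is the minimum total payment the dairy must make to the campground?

$254

Efficient level: marginal profit ≥ marginal odour cost through level 2, so k* = 2.
With the campground holding the right, the dairy must at least compensate total damage at k*: 58 + 196 = 254.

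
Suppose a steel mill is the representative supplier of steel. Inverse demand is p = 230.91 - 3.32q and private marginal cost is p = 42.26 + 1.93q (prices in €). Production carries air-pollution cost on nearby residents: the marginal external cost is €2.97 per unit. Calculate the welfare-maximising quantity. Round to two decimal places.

Social marginal cost = private MC + MEC = 45.23 + 1.93q.
Set SMC = demand: 45.23 + 1.93q = 230.91 - 3.32q → q* = 35.3676.

q* = 35.37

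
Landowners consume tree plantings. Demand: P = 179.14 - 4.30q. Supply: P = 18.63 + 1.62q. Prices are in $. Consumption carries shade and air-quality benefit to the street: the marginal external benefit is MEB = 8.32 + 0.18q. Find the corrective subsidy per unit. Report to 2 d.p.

subsidy = $13.61 per unit

Social marginal benefit = demand + MEB = 187.46 - 4.12q.
Set SMB = MC: 187.46 - 4.12q = 18.63 + 1.62q → q* = 29.4129.
The Pigouvian subsidy equals MEB at q*: 8.32 + 0.18×29.4129 = 13.6143.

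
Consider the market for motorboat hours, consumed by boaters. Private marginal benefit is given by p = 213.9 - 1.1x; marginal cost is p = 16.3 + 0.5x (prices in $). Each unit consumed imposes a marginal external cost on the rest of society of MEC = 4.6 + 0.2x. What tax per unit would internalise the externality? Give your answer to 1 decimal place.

Social marginal benefit = demand − MEC = 209.3 - 1.3x.
Set SMB = MC: 209.3 - 1.3x = 16.3 + 0.5x → x* = 107.2222.
The Pigouvian tax equals MEC at x*: 4.6 + 0.2×107.2222 = 26.0444.

tax = $26.0 per unit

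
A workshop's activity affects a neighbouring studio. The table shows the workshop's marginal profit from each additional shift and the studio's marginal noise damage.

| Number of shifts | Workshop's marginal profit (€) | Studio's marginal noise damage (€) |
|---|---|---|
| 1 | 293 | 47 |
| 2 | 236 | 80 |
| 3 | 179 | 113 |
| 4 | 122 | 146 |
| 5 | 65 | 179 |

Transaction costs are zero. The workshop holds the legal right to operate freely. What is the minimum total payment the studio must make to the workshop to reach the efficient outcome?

€187

Left alone the workshop would choose level 5 (marginal profit stays positive).
Efficient level: k* = 3 (marginal profit ≥ marginal noise damage through 3).
The studio must at least cover the workshop's forgone profit from cutting 5→3: 122 + 65 = 187.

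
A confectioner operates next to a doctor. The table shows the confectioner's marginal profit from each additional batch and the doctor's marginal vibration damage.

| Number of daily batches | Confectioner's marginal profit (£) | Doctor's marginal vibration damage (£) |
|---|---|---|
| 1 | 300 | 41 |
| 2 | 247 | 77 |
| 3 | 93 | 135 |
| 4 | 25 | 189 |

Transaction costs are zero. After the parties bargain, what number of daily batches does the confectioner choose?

Bargaining reaches the level where marginal profit last exceeds marginal vibration damage.
That holds through level 2 (247 ≥ 77) but not at 3 (93 < 135).

2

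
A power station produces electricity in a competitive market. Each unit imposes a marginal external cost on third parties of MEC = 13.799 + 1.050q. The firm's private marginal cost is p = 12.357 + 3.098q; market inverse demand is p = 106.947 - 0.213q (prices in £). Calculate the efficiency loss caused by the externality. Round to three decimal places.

DWL = £219.912

Market equilibrium (private): 12.357 + 3.098q = 106.947 - 0.213q → q_m = 28.5684.
Social marginal cost = private MC + MEC = 26.156 + 4.148q.
Set SMC = demand: 26.156 + 4.148q = 106.947 - 0.213q → q* = 18.5258.
Between q* and q_m the wedge SMC − demand runs linearly from 0 to MEC(q_m), so the loss is a triangle.
DWL = ½ × 10.0426 × 43.7958 = 219.9119.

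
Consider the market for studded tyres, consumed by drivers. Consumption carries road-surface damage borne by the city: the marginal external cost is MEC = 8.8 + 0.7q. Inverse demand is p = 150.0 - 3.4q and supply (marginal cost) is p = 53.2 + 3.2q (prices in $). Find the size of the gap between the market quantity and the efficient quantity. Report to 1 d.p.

Market equilibrium (private): 53.2 + 3.2q = 150.0 - 3.4q → q_m = 14.6667.
Social marginal benefit = demand − MEC = 141.2 - 4.1q.
Set SMB = MC: 141.2 - 4.1q = 53.2 + 3.2q → q* = 12.0548.
Gap = |14.6667 − 12.0548| = 2.6119.

2.6 units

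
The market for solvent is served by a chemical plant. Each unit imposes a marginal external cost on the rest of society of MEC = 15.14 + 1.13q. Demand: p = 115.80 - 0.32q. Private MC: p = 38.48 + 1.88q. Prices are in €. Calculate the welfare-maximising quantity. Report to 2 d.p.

q* = 18.67

Social marginal cost = private MC + MEC = 53.62 + 3.01q.
Set SMC = demand: 53.62 + 3.01q = 115.80 - 0.32q → q* = 18.6727.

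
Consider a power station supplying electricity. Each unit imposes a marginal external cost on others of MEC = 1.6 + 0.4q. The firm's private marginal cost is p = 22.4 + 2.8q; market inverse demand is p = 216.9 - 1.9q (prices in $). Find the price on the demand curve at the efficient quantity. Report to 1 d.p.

Social marginal cost = private MC + MEC = 24.0 + 3.2q.
Set SMC = demand: 24.0 + 3.2q = 216.9 - 1.9q → q* = 37.8235.
Consumer price on the demand curve at q*: 216.9 − 1.9×37.8235 = 145.0354.

P = $145.0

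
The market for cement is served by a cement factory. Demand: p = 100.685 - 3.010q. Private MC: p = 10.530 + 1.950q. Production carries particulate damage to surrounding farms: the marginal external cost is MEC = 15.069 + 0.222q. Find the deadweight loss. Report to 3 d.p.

DWL = 35.215

Market equilibrium (private): 10.530 + 1.950q = 100.685 - 3.010q → q_m = 18.1764.
Social marginal cost = private MC + MEC = 25.599 + 2.172q.
Set SMC = demand: 25.599 + 2.172q = 100.685 - 3.010q → q* = 14.4898.
The welfare-loss triangle has base |q_m − q*| and height MEC(q_m) (the vertical gap between SMC and demand is zero at q* and MEC at q_m).
DWL = ½ × 3.6866 × 19.1042 = 35.2148.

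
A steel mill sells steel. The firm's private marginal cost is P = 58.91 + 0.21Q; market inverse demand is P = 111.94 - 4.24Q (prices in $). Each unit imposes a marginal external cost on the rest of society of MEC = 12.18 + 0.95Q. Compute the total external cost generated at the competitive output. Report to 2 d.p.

$212.60

Market equilibrium (private): 58.91 + 0.21Q = 111.94 - 4.24Q → Q_m = 11.9169.
Total external cost = ∫₀^{Q_m} (12.18 + 0.95Q) dQ = 12.18×11.9169 + ½×0.95×11.9169² = 212.6038.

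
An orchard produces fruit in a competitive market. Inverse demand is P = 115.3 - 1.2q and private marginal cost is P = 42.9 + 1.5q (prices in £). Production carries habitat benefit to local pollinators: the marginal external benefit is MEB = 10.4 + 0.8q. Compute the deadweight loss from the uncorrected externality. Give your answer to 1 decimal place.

DWL = £267.0

Market equilibrium (private): 42.9 + 1.5q = 115.3 - 1.2q → q_m = 26.8148.
Social marginal cost = private MC − MEB = 32.5 + 0.7q.
Set SMC = demand: 32.5 + 0.7q = 115.3 - 1.2q → q* = 43.5789.
Height of the DWL triangle at q_m is demand(q_m) − SMC(q_m) = MEB(q_m) = 31.8519.
DWL = ½ × 16.7641 × 31.8519 = 266.9842.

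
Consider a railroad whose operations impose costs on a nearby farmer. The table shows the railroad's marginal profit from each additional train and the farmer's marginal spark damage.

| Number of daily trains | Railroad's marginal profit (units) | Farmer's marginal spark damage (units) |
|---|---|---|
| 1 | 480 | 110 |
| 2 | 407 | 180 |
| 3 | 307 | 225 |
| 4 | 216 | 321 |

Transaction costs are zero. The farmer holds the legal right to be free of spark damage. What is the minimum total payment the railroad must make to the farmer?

Efficient level: marginal profit ≥ marginal spark damage through level 3, so k* = 3.
With the farmer holding the right, the railroad must at least compensate total damage at k*: 110 + 180 + 225 = 515.

515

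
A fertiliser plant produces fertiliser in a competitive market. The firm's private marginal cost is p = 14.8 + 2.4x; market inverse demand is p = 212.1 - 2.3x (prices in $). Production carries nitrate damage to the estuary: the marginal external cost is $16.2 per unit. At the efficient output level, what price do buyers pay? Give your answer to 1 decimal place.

P = $123.5

Social marginal cost = private MC + MEC = 31.0 + 2.4x.
Set SMC = demand: 31.0 + 2.4x = 212.1 - 2.3x → x* = 38.5319.
Consumer price on the demand curve at x*: 212.1 − 2.3×38.5319 = 123.4766.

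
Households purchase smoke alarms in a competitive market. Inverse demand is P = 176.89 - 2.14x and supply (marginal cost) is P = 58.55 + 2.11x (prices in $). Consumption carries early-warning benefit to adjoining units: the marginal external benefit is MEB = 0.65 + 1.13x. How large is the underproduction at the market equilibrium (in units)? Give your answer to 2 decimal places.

10.29 units

Market equilibrium (private): 58.55 + 2.11x = 176.89 - 2.14x → x_m = 27.8447.
Social marginal benefit = demand + MEB = 177.54 - 1.01x.
Set SMB = MC: 177.54 - 1.01x = 58.55 + 2.11x → x* = 38.1378.
Gap = |27.8447 − 38.1378| = 10.2931.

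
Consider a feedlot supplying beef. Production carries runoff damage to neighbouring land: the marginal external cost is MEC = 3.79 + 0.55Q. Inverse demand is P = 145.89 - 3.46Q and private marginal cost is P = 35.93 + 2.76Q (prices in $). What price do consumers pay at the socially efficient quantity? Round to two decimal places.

Social marginal cost = private MC + MEC = 39.72 + 3.31Q.
Set SMC = demand: 39.72 + 3.31Q = 145.89 - 3.46Q → Q* = 15.6824.
Consumer price on the demand curve at Q*: 145.89 − 3.46×15.6824 = 91.6289.

P = $91.63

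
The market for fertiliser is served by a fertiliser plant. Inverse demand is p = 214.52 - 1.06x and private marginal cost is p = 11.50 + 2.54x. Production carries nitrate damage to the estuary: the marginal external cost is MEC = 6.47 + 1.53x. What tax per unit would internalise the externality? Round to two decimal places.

tax = 65.09 per unit

Social marginal cost = private MC + MEC = 17.97 + 4.07x.
Set SMC = demand: 17.97 + 4.07x = 214.52 - 1.06x → x* = 38.3138.
The Pigouvian tax equals MEC at x*: 6.47 + 1.53×38.3138 = 65.0901.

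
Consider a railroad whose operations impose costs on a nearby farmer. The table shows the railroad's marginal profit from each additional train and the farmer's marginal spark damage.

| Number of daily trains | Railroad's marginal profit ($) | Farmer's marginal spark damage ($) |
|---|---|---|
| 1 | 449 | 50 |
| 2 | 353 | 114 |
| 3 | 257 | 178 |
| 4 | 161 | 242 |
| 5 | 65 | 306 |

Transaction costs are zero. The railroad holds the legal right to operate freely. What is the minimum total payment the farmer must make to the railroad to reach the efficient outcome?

$226

Left alone the railroad would choose level 5 (marginal profit stays positive).
Efficient level: k* = 3 (marginal profit ≥ marginal spark damage through 3).
The farmer must at least cover the railroad's forgone profit from cutting 5→3: 161 + 65 = 226.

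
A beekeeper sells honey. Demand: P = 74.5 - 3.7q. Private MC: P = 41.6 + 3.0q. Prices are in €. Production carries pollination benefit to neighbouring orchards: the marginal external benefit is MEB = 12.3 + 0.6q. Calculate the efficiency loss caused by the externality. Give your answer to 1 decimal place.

DWL = €19.1

Market equilibrium (private): 41.6 + 3.0q = 74.5 - 3.7q → q_m = 4.9104.
Social marginal cost = private MC − MEB = 29.3 + 2.4q.
Set SMC = demand: 29.3 + 2.4q = 74.5 - 3.7q → q* = 7.4098.
Between q* and q_m the wedge demand − SMC runs linearly from 0 to MEB(q_m), so the loss is a triangle.
DWL = ½ × 2.4994 × 15.2463 = 19.0533.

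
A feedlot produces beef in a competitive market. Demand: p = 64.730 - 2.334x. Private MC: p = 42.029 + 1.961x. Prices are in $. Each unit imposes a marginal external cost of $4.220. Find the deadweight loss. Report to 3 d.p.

DWL = $2.073

Market equilibrium (private): 42.029 + 1.961x = 64.730 - 2.334x → x_m = 5.2854.
Social marginal cost = private MC + MEC = 46.249 + 1.961x.
Set SMC = demand: 46.249 + 1.961x = 64.730 - 2.334x → x* = 4.3029.
The loss is the area between SMC and demand from x* to x_m; with linear curves that's a triangle of height MEC(x_m).
DWL = ½ × 0.9825 × 4.2200 = 2.0731.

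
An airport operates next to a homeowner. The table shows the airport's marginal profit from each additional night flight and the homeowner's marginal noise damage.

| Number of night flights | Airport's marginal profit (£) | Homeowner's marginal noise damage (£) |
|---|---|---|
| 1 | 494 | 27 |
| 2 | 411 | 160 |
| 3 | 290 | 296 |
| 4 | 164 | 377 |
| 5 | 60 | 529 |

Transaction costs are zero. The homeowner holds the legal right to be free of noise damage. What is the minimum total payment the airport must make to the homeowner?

£187

Efficient level: marginal profit ≥ marginal noise damage through level 2, so k* = 2.
With the homeowner holding the right, the airport must at least compensate total damage at k*: 27 + 160 = 187.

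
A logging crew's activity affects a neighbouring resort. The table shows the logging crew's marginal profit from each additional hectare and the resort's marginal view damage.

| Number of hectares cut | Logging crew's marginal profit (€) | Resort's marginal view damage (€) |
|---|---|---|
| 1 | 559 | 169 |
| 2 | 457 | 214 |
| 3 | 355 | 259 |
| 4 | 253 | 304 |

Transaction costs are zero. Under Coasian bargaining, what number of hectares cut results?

Bargaining reaches the level where marginal profit last exceeds marginal view damage.
That holds through level 3 (355 ≥ 259) but not at 4 (253 < 304).

3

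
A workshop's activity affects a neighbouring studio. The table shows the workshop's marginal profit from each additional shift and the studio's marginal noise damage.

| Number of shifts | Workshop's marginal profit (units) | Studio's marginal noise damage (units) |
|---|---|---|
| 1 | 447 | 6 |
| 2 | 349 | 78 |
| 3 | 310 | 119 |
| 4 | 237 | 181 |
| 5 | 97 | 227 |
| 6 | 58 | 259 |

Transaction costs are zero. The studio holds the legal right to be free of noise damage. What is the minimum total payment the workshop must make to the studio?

Efficient level: marginal profit ≥ marginal noise damage through level 4, so k* = 4.
With the studio holding the right, the workshop must at least compensate total damage at k*: 6 + 78 + 119 + 181 = 384.

384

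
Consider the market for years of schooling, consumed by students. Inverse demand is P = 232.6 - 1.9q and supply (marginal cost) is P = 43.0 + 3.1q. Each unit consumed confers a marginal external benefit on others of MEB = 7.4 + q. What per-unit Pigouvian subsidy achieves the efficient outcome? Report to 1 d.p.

Social marginal benefit = demand + MEB = 240.0 - 0.9q.
Set SMB = MC: 240.0 - 0.9q = 43.0 + 3.1q → q* = 49.2500.
The Pigouvian subsidy equals MEB at q*: 7.4 + 1.0×49.2500 = 56.6500.

subsidy = 56.7 per unit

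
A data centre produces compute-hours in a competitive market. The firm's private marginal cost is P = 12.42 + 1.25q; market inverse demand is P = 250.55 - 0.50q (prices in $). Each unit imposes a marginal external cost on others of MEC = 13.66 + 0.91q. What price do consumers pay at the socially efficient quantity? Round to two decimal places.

P = $208.36

Social marginal cost = private MC + MEC = 26.08 + 2.16q.
Set SMC = demand: 26.08 + 2.16q = 250.55 - 0.50q → q* = 84.3872.
Consumer price on the demand curve at q*: 250.55 − 0.50×84.3872 = 208.3564.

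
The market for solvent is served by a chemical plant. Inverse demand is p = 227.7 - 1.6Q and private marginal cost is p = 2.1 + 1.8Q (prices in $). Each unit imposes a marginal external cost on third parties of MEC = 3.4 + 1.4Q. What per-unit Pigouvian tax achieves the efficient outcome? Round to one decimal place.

Social marginal cost = private MC + MEC = 5.5 + 3.2Q.
Set SMC = demand: 5.5 + 3.2Q = 227.7 - 1.6Q → Q* = 46.2917.
The Pigouvian tax equals MEC at Q*: 3.4 + 1.4×46.2917 = 68.2084.

tax = $68.2 per unit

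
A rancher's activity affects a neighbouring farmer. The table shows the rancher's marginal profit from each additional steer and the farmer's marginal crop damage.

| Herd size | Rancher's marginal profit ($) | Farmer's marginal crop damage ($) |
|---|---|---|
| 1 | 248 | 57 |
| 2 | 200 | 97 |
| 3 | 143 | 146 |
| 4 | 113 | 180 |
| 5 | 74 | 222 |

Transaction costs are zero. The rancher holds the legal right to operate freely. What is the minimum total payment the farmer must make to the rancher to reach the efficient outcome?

Left alone the rancher would choose level 5 (marginal profit stays positive).
Efficient level: k* = 2 (marginal profit ≥ marginal crop damage through 2).
The farmer must at least cover the rancher's forgone profit from cutting 5→2: 143 + 113 + 74 = 330.

$330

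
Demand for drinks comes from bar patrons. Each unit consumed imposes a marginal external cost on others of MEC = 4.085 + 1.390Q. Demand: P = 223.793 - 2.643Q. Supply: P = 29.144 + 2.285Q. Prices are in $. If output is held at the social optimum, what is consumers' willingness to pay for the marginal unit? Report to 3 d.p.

Social marginal benefit = demand − MEC = 219.708 - 4.033Q.
Set SMB = MC: 219.708 - 4.033Q = 29.144 + 2.285Q → Q* = 30.1621.
Consumer price on the demand curve at Q*: 223.793 − 2.643×30.1621 = 144.0746.

P = $144.075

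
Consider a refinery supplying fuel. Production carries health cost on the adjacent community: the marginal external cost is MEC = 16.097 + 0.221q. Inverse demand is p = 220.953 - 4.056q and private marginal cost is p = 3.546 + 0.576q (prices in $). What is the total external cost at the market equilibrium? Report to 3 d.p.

Market equilibrium (private): 3.546 + 0.576q = 220.953 - 4.056q → q_m = 46.9359.
Total external cost = ∫₀^{q_m} (16.097 + 0.221q) dq = 16.097×46.9359 + ½×0.221×46.9359² = 998.9563.

$998.956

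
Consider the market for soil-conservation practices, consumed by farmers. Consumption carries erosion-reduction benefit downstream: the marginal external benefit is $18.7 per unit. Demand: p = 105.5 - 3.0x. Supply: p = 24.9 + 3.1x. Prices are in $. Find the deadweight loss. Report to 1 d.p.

DWL = $28.7

Market equilibrium (private): 24.9 + 3.1x = 105.5 - 3.0x → x_m = 13.2131.
Social marginal benefit = demand + MEB = 124.2 - 3.0x.
Set SMB = MC: 124.2 - 3.0x = 24.9 + 3.1x → x* = 16.2787.
Height of the DWL triangle at x_m is SMB(x_m) − MC(x_m) = MEB(x_m) = 18.7000.
DWL = ½ × 3.0656 × 18.7000 = 28.6634.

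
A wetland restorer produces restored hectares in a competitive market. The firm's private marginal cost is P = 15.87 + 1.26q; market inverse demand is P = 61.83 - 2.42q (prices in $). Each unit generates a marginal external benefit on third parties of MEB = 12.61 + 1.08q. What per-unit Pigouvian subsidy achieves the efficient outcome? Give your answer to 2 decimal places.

Social marginal cost = private MC − MEB = 3.26 + 0.18q.
Set SMC = demand: 3.26 + 0.18q = 61.83 - 2.42q → q* = 22.5269.
The Pigouvian subsidy equals MEB at q*: 12.61 + 1.08×22.5269 = 36.9391.

subsidy = $36.94 per unit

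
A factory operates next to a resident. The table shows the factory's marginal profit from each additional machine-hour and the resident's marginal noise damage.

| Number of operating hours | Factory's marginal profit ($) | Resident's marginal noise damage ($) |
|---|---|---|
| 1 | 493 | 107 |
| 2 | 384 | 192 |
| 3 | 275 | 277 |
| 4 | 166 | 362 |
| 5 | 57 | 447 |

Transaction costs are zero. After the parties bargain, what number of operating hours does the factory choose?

Bargaining reaches the level where marginal profit last exceeds marginal noise damage.
That holds through level 2 (384 ≥ 192) but not at 3 (275 < 277).

2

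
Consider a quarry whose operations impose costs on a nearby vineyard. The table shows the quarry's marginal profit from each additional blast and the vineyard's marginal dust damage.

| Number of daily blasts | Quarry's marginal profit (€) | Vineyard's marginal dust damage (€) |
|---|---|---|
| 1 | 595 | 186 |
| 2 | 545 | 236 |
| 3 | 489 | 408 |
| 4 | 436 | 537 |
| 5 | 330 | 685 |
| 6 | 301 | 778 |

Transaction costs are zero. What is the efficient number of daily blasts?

3

Bargaining reaches the level where marginal profit last exceeds marginal dust damage.
That holds through level 3 (489 ≥ 408) but not at 4 (436 < 537).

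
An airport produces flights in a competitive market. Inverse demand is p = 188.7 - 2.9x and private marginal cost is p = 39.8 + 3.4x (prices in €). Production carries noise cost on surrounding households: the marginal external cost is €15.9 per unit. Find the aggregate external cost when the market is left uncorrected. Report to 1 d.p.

€375.8

Market equilibrium (private): 39.8 + 3.4x = 188.7 - 2.9x → x_m = 23.6349.
Total external cost = MEC × x_m = 15.9 × 23.6349 = 375.7949.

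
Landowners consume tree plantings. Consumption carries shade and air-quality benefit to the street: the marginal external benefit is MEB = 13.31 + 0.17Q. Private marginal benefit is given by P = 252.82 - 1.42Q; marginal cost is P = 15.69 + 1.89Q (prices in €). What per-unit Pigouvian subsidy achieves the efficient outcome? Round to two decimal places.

subsidy = €26.87 per unit

Social marginal benefit = demand + MEB = 266.13 - 1.25Q.
Set SMB = MC: 266.13 - 1.25Q = 15.69 + 1.89Q → Q* = 79.7580.
The Pigouvian subsidy equals MEB at Q*: 13.31 + 0.17×79.7580 = 26.8689.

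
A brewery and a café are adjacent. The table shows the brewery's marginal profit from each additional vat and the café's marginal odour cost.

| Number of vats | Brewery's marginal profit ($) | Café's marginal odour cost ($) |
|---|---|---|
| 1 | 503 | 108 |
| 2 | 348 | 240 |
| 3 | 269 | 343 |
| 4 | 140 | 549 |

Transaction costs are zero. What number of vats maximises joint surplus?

Bargaining reaches the level where marginal profit last exceeds marginal odour cost.
That holds through level 2 (348 ≥ 240) but not at 3 (269 < 343).

2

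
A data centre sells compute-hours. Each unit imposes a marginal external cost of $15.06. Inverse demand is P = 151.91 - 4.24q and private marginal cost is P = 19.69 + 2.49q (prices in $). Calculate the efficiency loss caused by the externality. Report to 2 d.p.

Market equilibrium (private): 19.69 + 2.49q = 151.91 - 4.24q → q_m = 19.6464.
Social marginal cost = private MC + MEC = 34.75 + 2.49q.
Set SMC = demand: 34.75 + 2.49q = 151.91 - 4.24q → q* = 17.4086.
Height of the DWL triangle at q_m is SMC(q_m) − demand(q_m) = MEC(q_m) = 15.0600.
DWL = ½ × 2.2378 × 15.0600 = 16.8506.

DWL = $16.85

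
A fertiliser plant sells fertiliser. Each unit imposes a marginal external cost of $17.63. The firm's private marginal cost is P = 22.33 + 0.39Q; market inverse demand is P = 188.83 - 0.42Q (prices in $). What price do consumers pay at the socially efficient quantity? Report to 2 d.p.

Social marginal cost = private MC + MEC = 39.96 + 0.39Q.
Set SMC = demand: 39.96 + 0.39Q = 188.83 - 0.42Q → Q* = 183.7901.
Consumer price on the demand curve at Q*: 188.83 − 0.42×183.7901 = 111.6382.

P = $111.64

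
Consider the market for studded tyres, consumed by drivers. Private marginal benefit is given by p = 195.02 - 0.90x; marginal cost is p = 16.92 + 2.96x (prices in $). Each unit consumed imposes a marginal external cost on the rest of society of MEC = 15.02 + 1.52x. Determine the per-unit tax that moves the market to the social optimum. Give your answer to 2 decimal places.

Social marginal benefit = demand − MEC = 180.00 - 2.42x.
Set SMB = MC: 180.00 - 2.42x = 16.92 + 2.96x → x* = 30.3123.
The Pigouvian tax equals MEC at x*: 15.02 + 1.52×30.3123 = 61.0947.

tax = $61.09 per unit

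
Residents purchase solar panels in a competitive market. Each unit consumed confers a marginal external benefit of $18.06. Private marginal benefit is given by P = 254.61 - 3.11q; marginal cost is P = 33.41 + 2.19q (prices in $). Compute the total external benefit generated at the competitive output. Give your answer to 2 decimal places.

$753.75

Market equilibrium (private): 33.41 + 2.19q = 254.61 - 3.11q → q_m = 41.7358.
Total external benefit = MEB × q_m = 18.06 × 41.7358 = 753.7485.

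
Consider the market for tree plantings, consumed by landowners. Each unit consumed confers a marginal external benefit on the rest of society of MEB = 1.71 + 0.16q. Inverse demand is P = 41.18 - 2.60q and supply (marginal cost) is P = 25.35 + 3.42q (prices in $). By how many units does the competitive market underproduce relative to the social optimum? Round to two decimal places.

0.36 units

Market equilibrium (private): 25.35 + 3.42q = 41.18 - 2.60q → q_m = 2.6296.
Social marginal benefit = demand + MEB = 42.89 - 2.44q.
Set SMB = MC: 42.89 - 2.44q = 25.35 + 3.42q → q* = 2.9932.
Gap = |2.6296 − 2.9932| = 0.3636.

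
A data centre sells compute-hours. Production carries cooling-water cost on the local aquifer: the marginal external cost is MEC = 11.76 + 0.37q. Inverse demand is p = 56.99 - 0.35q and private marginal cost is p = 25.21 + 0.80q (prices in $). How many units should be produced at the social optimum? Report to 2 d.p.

Social marginal cost = private MC + MEC = 36.97 + 1.17q.
Set SMC = demand: 36.97 + 1.17q = 56.99 - 0.35q → q* = 13.1711.

q* = 13.17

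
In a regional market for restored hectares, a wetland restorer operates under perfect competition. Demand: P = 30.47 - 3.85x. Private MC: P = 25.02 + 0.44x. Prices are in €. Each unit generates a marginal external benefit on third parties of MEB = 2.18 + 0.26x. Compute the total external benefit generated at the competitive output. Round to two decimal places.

€2.98

Market equilibrium (private): 25.02 + 0.44x = 30.47 - 3.85x → x_m = 1.2704.
Total external benefit = ∫₀^{x_m} (2.18 + 0.26x) dx = 2.18×1.2704 + ½×0.26×1.2704² = 2.9793.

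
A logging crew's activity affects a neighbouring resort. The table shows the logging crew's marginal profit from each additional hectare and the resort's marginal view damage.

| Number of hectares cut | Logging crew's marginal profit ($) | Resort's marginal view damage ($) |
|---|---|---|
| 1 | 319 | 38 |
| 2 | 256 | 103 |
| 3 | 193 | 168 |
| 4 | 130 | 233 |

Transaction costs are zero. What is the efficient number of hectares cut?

3

Bargaining reaches the level where marginal profit last exceeds marginal view damage.
That holds through level 3 (193 ≥ 168) but not at 4 (130 < 233).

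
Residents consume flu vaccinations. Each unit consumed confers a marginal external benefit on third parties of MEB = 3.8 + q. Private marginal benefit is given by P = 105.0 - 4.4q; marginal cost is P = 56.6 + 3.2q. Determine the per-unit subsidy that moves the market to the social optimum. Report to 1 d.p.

subsidy = 11.7 per unit

Social marginal benefit = demand + MEB = 108.8 - 3.4q.
Set SMB = MC: 108.8 - 3.4q = 56.6 + 3.2q → q* = 7.9091.
The Pigouvian subsidy equals MEB at q*: 3.8 + 1.0×7.9091 = 11.7091.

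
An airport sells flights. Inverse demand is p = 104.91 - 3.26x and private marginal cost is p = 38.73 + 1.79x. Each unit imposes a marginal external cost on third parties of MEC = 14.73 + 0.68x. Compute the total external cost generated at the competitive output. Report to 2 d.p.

Market equilibrium (private): 38.73 + 1.79x = 104.91 - 3.26x → x_m = 13.1050.
Total external cost = ∫₀^{x_m} (14.73 + 0.68x) dx = 14.73×13.1050 + ½×0.68×13.1050² = 251.4286.

251.43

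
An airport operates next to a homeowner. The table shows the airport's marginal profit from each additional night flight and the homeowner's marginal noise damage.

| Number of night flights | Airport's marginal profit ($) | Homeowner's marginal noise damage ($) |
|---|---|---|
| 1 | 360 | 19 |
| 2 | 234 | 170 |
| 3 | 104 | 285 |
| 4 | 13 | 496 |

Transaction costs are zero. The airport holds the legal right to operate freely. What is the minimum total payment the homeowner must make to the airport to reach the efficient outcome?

$117

Left alone the airport would choose level 4 (marginal profit stays positive).
Efficient level: k* = 2 (marginal profit ≥ marginal noise damage through 2).
The homeowner must at least cover the airport's forgone profit from cutting 4→2: 104 + 13 = 117.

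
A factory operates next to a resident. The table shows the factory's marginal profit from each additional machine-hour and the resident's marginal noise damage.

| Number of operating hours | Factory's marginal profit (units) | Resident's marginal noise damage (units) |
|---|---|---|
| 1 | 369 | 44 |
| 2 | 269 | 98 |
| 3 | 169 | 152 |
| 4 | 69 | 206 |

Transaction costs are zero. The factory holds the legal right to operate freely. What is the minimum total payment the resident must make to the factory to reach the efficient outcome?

Left alone the factory would choose level 4 (marginal profit stays positive).
Efficient level: k* = 3 (marginal profit ≥ marginal noise damage through 3).
The resident must at least cover the factory's forgone profit from cutting 4→3: 69 = 69.

69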